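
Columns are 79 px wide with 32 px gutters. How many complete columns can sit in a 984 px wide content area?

9 columns: 9·79 + 8·32 = 967 px ≤ 984.
10 columns: 1078 px > 984. So 9.

9 columns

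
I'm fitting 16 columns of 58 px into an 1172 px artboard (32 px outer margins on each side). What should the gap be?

Subtract both margins: 1172 − 2·32 = 1108 px.
16 columns take 16·58 = 928 px; remaining 180 splits into 15 gaps.
g = 180 / 15 = 12 px.

12 px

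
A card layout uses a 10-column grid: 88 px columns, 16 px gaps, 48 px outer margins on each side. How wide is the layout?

1120 px

Adding margins, columns and gutters: 96 + 880 + 144 = 1120 px.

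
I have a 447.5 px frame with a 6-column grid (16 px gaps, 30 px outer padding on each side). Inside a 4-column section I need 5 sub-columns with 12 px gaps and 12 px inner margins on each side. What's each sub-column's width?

Take off 60 px of margins, leaving 387.5 px.
6 columns + 5 gaps: 6c + 5·16 = 387.5.
6c = 387.5 − 80 = 307.5, so c = 51.25 px.
4-column span = 4·51.25 + 3·16 = 253 px.
Inner content = 253 − 2·12 = 229 px.
5 columns + 4 gaps: 5d + 4·12 = 229.
5d = 229 − 48 = 181, so d = 36.2 px.

36.2 px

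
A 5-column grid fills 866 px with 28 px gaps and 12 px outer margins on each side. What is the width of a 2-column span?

Subtract both margins: 866 − 2·12 = 842 px.
5c + 4·28 = 842 → 5c = 730 → c = 146 px.
Span of 2: 2·146 + 1·28 = 292 + 28 = 320 px.

320 px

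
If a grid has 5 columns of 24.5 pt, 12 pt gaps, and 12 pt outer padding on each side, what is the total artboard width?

194.5 pt

Adding margins, columns and gutters: 24 + 122.5 + 48 = 194.5 pt.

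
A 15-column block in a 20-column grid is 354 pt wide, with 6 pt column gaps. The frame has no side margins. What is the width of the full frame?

474 pt

354 − 14·6 = 270; ÷15 gives c = 18 pt.
Summing: 360 + 114 = 474 pt.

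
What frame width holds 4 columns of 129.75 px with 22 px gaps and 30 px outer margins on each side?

Total width: 2·30 + 4·129.75 + 3·22 = 645 px.

645 px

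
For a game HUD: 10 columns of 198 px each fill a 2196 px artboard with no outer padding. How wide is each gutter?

10·198 + 9g = 2196 → 9g = 216 → g = 24 px.

24 px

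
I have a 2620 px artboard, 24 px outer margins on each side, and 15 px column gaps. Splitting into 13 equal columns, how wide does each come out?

Inside the margins: 2620 − 48 = 2572 px.
2572 − 12·15 = 2392; ÷13 gives c = 184 px.

184 px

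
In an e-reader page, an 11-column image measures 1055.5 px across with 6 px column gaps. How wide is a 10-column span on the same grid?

Subtracting 10 column gaps of 6 leaves 995.5 for 11 columns, so c = 90.5 px.
10 columns plus 9 column gaps: 905 + 54 = 959 px.

959 px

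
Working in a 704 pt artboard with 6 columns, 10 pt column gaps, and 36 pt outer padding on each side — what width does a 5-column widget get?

525 pt

Take off 72 pt of margins, leaving 632 pt.
6c + 5·10 = 632 → 6c = 582 → c = 97 pt.
5 columns plus 4 column gaps: 485 + 40 = 525 pt.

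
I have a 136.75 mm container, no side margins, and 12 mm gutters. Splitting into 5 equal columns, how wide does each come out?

17.75 mm

136.75 − 4·12 = 88.75; ÷5 gives c = 17.75 mm.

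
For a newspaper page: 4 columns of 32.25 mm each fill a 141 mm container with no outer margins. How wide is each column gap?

Columns use 129 mm, leaving 12 mm across 3 column gaps = 4 mm each.

4 mm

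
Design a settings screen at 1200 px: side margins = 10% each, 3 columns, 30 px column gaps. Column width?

300 px

1200 × (1 − 2·10%) = 1200 × 80% = 960 px for the columns.
3c + 2·30 = 960 → 3c = 900 → c = 300 px.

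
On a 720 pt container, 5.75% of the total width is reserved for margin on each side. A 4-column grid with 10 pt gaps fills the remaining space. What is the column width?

151.8 pt

Margins: 5.75% × 720 = 41.4 pt each, so content = 720 − 82.8 = 637.2 pt.
4c + 3·10 = 637.2 → 4c = 607.2 → c = 151.8 pt.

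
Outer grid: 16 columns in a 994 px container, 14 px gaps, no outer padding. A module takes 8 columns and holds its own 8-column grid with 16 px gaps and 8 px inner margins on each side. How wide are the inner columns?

45.25 px

Subtracting 15 gaps of 14 leaves 784 for 16 columns, so c = 49 px.
8-column span = 8·49 + 7·14 = 490 px.
Inner content = 490 − 2·8 = 474 px.
8 columns + 7 gaps: 8d + 7·16 = 474.
8d = 474 − 112 = 362, so d = 45.25 px.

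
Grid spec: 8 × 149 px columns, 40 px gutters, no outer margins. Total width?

1472 px

Summing: 1192 + 280 = 1472 px.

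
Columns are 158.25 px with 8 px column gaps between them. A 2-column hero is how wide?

Span of 2: 2·158.25 + 1·8 = 316.5 + 8 = 324.5 px.

324.5 px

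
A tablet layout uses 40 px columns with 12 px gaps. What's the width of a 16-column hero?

Span of 16: 16·40 + 15·12 = 640 + 180 = 820 px.

820 px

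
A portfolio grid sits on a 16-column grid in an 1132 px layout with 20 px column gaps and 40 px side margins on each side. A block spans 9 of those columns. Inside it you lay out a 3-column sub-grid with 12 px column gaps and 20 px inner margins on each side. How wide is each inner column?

Outer content = 1132 − 2·40 = 1052 px.
16c + 15·20 = 1052 → 16c = 752 → c = 47 px.
Span of 9: 9·47 + 8·20 = 423 + 160 = 583 px.
Inner content = 583 − 2·20 = 543 px.
Subtracting 2 column gaps of 12 leaves 519 for 3 columns, so d = 173 px.

173 px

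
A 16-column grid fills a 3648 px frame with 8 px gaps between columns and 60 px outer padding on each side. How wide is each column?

213 px

Content width = 3648 − 2·60 = 3528 px.
16 columns + 15 gaps: 16c + 15·8 = 3528.
16c = 3528 − 120 = 3408, so c = 213 px.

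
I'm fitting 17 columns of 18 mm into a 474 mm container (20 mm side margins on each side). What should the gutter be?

8 mm

Take off 40 mm of margins, leaving 434 mm.
Columns use 306 mm, leaving 128 mm across 16 gutters = 8 mm each.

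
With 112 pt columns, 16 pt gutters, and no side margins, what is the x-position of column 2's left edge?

128 pt

No margin, so column 2 starts at 1·(column + gutter) = 1·128 = 128 pt.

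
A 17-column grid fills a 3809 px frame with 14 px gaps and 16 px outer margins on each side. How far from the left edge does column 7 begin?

Subtract both margins: 3809 − 2·16 = 3777 px.
17c + 16·14 = 3777 → 17c = 3553 → c = 209 px.
Each column+gutter stride is 223 px; 6 of them past the 16 px margin is 16 + 1338 = 1354 px.

1354 px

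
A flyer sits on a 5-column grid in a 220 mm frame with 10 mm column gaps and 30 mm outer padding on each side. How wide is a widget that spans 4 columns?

Inside the margins: 220 − 60 = 160 mm.
160 − 4·10 = 120; ÷5 gives c = 24 mm.
Span of 4: 4·24 + 3·10 = 96 + 30 = 126 mm.

126 mm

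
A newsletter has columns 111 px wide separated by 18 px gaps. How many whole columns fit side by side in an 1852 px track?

14 columns

k columns need k·111 + (k−1)·18 = k·129 − 18.
k·129 − 18 ≤ 1852 → k ≤ 1870 / 129 ≈ 14.50, so k = 14.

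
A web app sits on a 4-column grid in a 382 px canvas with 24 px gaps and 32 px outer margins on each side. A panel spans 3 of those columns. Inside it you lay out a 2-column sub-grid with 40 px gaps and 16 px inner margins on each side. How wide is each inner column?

80.25 px

Subtract both margins: 382 − 2·32 = 318 px.
318 − 3·24 = 246; ÷4 gives c = 61.5 px.
Span of 3: 3·61.5 + 2·24 = 184.5 + 48 = 232.5 px.
Inner content = 232.5 − 2·16 = 200.5 px.
2d + 1·40 = 200.5 → 2d = 160.5 → d = 80.25 px.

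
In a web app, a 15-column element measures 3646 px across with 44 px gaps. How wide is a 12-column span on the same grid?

2908 px

Subtracting 14 gaps of 44 leaves 3030 for 15 columns, so c = 202 px.
12-column span = 12·202 + 11·44 = 2908 px.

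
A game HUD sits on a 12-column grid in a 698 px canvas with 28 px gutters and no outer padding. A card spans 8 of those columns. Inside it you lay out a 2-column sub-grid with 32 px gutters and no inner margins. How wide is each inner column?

12c + 11·28 = 698 → 12c = 390 → c = 32.5 px.
Span of 8: 8·32.5 + 7·28 = 260 + 196 = 456 px.
2 columns + 1 gutter: 2d + 1·32 = 456.
2d = 456 − 32 = 424, so d = 212 px.

212 px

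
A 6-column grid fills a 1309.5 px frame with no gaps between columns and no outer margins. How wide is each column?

218.25 px

With no gaps, each column is 1309.5/6 = 218.25 px.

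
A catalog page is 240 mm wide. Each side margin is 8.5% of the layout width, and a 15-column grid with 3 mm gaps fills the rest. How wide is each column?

Each margin = 8.5% of 240 = 20.4 mm; content = 240 − 2·20.4 = 199.2 mm.
199.2 − 14·3 = 157.2; ÷15 gives c = 10.48 mm.

10.48 mm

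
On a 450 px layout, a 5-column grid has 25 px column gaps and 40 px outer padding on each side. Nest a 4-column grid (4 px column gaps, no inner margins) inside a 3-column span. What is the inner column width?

50 px

Take off 80 px of margins, leaving 370 px.
370 − 4·25 = 270; ÷5 gives c = 54 px.
3-column span = 3·54 + 2·25 = 212 px.
Subtracting 3 column gaps of 4 leaves 200 for 4 columns, so d = 50 px.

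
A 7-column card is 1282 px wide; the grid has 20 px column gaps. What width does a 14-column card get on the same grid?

1282 − 6·20 = 1162; ÷7 gives c = 166 px.
14-column span = 14·166 + 13·20 = 2584 px.

2584 px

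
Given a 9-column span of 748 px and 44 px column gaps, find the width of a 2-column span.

132 px

9 columns + 8 column gaps: 9c + 8·44 = 748.
9c = 748 − 352 = 396, so c = 44 px.
Span of 2: 2·44 + 1·44 = 88 + 44 = 132 px.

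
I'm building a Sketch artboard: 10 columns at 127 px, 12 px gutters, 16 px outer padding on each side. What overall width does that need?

1410 px

Total width: 2·16 + 10·127 + 9·12 = 1410 px.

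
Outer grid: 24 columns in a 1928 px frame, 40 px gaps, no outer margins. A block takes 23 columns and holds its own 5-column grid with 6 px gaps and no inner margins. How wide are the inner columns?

364.4 px

24c + 23·40 = 1928 → 24c = 1008 → c = 42 px.
23-column span = 23·42 + 22·40 = 1846 px.
5 columns + 4 gaps: 5d + 4·6 = 1846.
5d = 1846 − 24 = 1822, so d = 364.4 px.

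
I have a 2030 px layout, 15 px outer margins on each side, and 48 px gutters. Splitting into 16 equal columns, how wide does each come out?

Take off 30 px of margins, leaving 2000 px.
16 columns + 15 gutters: 16c + 15·48 = 2000.
16c = 2000 − 720 = 1280, so c = 80 px.

80 px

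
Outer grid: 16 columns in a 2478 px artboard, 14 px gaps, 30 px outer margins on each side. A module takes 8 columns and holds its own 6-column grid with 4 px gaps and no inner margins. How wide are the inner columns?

197 px

Subtract both margins: 2478 − 2·30 = 2418 px.
16c + 15·14 = 2418 → 16c = 2208 → c = 138 px.
8-column span = 8·138 + 7·14 = 1202 px.
1202 − 5·4 = 1182; ÷6 gives d = 197 px.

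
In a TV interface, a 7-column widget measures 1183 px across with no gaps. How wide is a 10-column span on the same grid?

1183 / 7 = 169 px per column.
10-column span = 10·169 = 1690 px.

1690 px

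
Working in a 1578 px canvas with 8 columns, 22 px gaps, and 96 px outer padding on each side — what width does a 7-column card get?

Take off 192 px of margins, leaving 1386 px.
Subtracting 7 gaps of 22 leaves 1232 for 8 columns, so c = 154 px.
7-column span = 7·154 + 6·22 = 1210 px.

1210 px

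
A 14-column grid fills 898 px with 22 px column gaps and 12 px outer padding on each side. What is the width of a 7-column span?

Take off 24 px of margins, leaving 874 px.
14 columns + 13 column gaps: 14c + 13·22 = 874.
14c = 874 − 286 = 588, so c = 42 px.
7-column span = 7·42 + 6·22 = 426 px.

426 px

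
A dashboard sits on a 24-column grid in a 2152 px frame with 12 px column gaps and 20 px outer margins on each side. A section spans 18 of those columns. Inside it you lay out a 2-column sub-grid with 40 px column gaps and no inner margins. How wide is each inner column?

770.5 px

Subtract both margins: 2152 − 2·20 = 2112 px.
24c + 23·12 = 2112 → 24c = 1836 → c = 76.5 px.
18 columns plus 17 column gaps: 1377 + 204 = 1581 px.
1581 − 1·40 = 1541; ÷2 gives d = 770.5 px.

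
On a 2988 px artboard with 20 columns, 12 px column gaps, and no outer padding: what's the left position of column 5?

Subtracting 19 column gaps of 12 leaves 2760 for 20 columns, so c = 138 px.
Before column 5: 4 columns + 4 column gaps.
Offset = 4·(138 + 12) = 4·150 = 600 px.

600 px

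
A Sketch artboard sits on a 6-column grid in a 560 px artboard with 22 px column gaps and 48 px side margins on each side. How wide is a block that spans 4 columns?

302 px

Subtract both margins: 560 − 2·48 = 464 px.
464 − 5·22 = 354; ÷6 gives c = 59 px.
Span of 4: 4·59 + 3·22 = 236 + 66 = 302 px.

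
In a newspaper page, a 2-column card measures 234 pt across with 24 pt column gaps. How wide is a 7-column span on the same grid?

234 − 1·24 = 210; ÷2 gives c = 105 pt.
7-column span = 7·105 + 6·24 = 879 pt.

879 pt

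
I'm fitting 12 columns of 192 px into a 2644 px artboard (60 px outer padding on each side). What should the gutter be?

Inside the margins: 2644 − 120 = 2524 px.
Columns use 2304 px, leaving 220 px across 11 gutters = 20 px each.

20 px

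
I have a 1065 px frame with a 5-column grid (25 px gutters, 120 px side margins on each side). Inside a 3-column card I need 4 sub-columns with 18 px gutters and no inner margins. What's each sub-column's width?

Inside the margins: 1065 − 240 = 825 px.
5c + 4·25 = 825 → 5c = 725 → c = 145 px.
3 columns plus 2 gutters: 435 + 50 = 485 px.
485 − 3·18 = 431; ÷4 gives d = 107.75 px.

107.75 px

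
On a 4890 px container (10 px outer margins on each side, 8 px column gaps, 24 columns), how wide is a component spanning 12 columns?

Inside the margins: 4890 − 20 = 4870 px.
24c + 23·8 = 4870 → 24c = 4686 → c = 195.25 px.
Span of 12: 12·195.25 + 11·8 = 2343 + 88 = 2431 px.

2431 px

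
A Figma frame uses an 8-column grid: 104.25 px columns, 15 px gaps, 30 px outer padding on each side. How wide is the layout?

999 px

Adding margins, columns and gutters: 60 + 834 + 105 = 999 px.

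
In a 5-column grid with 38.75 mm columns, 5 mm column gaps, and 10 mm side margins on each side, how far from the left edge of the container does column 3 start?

97.5 mm

Each column+gutter stride is 43.75 mm; 2 of them past the 10 mm margin is 10 + 87.5 = 97.5 mm.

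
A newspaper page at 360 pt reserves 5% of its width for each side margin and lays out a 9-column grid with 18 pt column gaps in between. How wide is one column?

20 pt

Margins: 5% × 360 = 18 pt each, so content = 360 − 36 = 324 pt.
324 − 8·18 = 180; ÷9 gives c = 20 pt.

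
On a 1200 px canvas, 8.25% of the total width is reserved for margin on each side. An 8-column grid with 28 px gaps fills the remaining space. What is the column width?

Margins: 8.25% × 1200 = 99 px each, so content = 1200 − 198 = 1002 px.
1002 − 7·28 = 806; ÷8 gives c = 100.75 px.

100.75 px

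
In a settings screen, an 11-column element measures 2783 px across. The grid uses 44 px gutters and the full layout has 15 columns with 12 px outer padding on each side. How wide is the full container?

3835 px

Subtracting 10 gutters of 44 leaves 2343 for 11 columns, so c = 213 px.
Total width: 2·12 + 15·213 + 14·44 = 3835 px.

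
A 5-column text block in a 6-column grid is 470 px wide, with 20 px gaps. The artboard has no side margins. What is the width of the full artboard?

470 − 4·20 = 390; ÷5 gives c = 78 px.
Artboard = 6·78 + 5·20 = 468 + 100 = 568 px.

568 px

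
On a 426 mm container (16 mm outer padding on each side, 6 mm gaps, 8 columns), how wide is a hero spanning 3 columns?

Content width = 426 − 2·16 = 394 mm.
394 − 7·6 = 352; ÷8 gives c = 44 mm.
3 columns plus 2 gaps: 132 + 12 = 144 mm.

144 mm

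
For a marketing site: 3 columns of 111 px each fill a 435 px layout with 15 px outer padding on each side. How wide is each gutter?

Content width = 435 − 2·15 = 405 px.
3·111 + 2g = 405 → 2g = 72 → g = 36 px.

36 px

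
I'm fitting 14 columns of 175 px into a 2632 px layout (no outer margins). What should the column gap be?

Columns use 2450 px, leaving 182 px across 13 column gaps = 14 px each.

14 px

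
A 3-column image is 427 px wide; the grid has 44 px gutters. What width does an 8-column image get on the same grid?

1212 px

3c + 2·44 = 427 → 3c = 339 → c = 113 px.
Span of 8: 8·113 + 7·44 = 904 + 308 = 1212 px.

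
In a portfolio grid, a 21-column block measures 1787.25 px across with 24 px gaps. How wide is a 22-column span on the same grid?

21c + 20·24 = 1787.25 → 21c = 1307.25 → c = 62.25 px.
22-column span = 22·62.25 + 21·24 = 1873.5 px.

1873.5 px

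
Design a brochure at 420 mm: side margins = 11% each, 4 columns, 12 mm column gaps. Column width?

Margins: 11% × 420 = 46.2 mm each, so content = 420 − 92.4 = 327.6 mm.
4c + 3·12 = 327.6 → 4c = 291.6 → c = 72.9 mm.

72.9 mm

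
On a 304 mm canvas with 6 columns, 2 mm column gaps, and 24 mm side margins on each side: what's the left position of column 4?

Take off 48 mm of margins, leaving 256 mm.
256 − 5·2 = 246; ÷6 gives c = 41 mm.
Column 4 starts at margin + 3·(column + gutter) = 24 + 3·43 = 153 mm.

153 mm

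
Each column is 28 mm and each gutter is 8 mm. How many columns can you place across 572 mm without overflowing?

Each extra column adds 28 + 8 = 36 mm.
(572 + 8) / 36 = 16.11, so 16 columns fit.

16 columns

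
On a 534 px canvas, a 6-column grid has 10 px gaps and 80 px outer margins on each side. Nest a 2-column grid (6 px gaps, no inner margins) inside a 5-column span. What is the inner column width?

152 px

Take off 160 px of margins, leaving 374 px.
374 − 5·10 = 324; ÷6 gives c = 54 px.
5-column span = 5·54 + 4·10 = 310 px.
310 − 1·6 = 304; ÷2 gives d = 152 px.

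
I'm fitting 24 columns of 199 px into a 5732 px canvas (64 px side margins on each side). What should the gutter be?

Subtract both margins: 5732 − 2·64 = 5604 px.
Columns use 4776 px, leaving 828 px across 23 gutters = 36 px each.

36 px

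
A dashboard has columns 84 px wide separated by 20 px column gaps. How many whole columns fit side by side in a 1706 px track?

Each extra column adds 84 + 20 = 104 px.
(1706 + 20) / 104 = 16.60, so 16 columns fit.

16 columns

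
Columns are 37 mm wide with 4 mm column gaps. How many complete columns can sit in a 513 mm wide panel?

k columns need k·37 + (k−1)·4 = k·41 − 4.
k·41 − 4 ≤ 513 → k ≤ 517 / 41 ≈ 12.61, so k = 12.

12 columns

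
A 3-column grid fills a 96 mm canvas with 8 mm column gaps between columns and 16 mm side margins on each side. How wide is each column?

Inside the margins: 96 − 32 = 64 mm.
3c + 2·8 = 64 → 3c = 48 → c = 16 mm.

16 mm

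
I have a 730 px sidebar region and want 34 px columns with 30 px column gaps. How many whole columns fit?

Each extra column adds 34 + 30 = 64 px.
(730 + 30) / 64 = 11.88, so 11 columns fit.

11 columns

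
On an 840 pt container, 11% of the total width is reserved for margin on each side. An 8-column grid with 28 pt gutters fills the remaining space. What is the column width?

57.4 pt

Each margin = 11% of 840 = 92.4 pt; content = 840 − 2·92.4 = 655.2 pt.
Subtracting 7 gutters of 28 leaves 459.2 for 8 columns, so c = 57.4 pt.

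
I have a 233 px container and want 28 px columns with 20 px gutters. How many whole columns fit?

5 columns: 5·28 + 4·20 = 220 px ≤ 233.
6 columns: 268 px > 233. So 5.

5 columns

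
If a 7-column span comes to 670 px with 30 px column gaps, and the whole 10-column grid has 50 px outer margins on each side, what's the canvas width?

7 columns + 6 column gaps: 7c + 6·30 = 670.
7c = 670 − 180 = 490, so c = 70 px.
Canvas = 2·50 + 10·70 + 9·30 = 100 + 700 + 270 = 1070 px.

1070 px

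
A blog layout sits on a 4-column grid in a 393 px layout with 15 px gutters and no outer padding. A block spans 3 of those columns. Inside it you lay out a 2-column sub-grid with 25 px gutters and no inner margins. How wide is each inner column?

133 px

4 columns + 3 gutters: 4c + 3·15 = 393.
4c = 393 − 45 = 348, so c = 87 px.
3 columns plus 2 gutters: 261 + 30 = 291 px.
2 columns + 1 gutter: 2d + 1·25 = 291.
2d = 291 − 25 = 266, so d = 133 px.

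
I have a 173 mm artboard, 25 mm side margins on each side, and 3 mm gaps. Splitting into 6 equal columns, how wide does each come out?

18 mm

Take off 50 mm of margins, leaving 123 mm.
6 columns + 5 gaps: 6c + 5·3 = 123.
6c = 123 − 15 = 108, so c = 18 mm.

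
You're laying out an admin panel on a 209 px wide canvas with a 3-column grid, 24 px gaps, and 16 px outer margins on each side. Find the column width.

43 px

Subtract both margins: 209 − 2·16 = 177 px.
177 − 2·24 = 129; ÷3 gives c = 43 px.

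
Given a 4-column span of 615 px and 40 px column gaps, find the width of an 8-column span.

4 columns + 3 column gaps: 4c + 3·40 = 615.
4c = 615 − 120 = 495, so c = 123.75 px.
8 columns plus 7 column gaps: 990 + 280 = 1270 px.

1270 px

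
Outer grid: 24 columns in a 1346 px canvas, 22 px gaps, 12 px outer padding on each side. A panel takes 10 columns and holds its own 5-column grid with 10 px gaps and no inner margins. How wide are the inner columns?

Inside the margins: 1346 − 24 = 1322 px.
24c + 23·22 = 1322 → 24c = 816 → c = 34 px.
10-column span = 10·34 + 9·22 = 538 px.
5 columns + 4 gaps: 5d + 4·10 = 538.
5d = 538 − 40 = 498, so d = 99.6 px.

99.6 px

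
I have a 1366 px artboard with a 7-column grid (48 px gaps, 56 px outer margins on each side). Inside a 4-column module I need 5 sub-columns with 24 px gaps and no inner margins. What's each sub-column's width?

Take off 112 px of margins, leaving 1254 px.
1254 − 6·48 = 966; ÷7 gives c = 138 px.
Span of 4: 4·138 + 3·48 = 552 + 144 = 696 px.
5d + 4·24 = 696 → 5d = 600 → d = 120 px.

120 px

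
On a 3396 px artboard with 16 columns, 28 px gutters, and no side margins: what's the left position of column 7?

1284 px

3396 − 15·28 = 2976; ÷16 gives c = 186 px.
Each column+gutter stride is 214 px; with no margin, 6 of them is 1284 px.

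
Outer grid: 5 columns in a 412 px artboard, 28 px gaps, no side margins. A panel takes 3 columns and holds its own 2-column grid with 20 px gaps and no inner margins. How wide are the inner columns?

Subtracting 4 gaps of 28 leaves 300 for 5 columns, so c = 60 px.
3-column span = 3·60 + 2·28 = 236 px.
2d + 1·20 = 236 → 2d = 216 → d = 108 px.

108 px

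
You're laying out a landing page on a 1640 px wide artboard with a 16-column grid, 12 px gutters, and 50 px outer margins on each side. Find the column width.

Inside the margins: 1640 − 100 = 1540 px.
Subtracting 15 gutters of 12 leaves 1360 for 16 columns, so c = 85 px.

85 px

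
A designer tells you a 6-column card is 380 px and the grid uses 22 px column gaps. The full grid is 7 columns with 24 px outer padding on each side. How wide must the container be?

6 columns + 5 column gaps: 6c + 5·22 = 380.
6c = 380 − 110 = 270, so c = 45 px.
Container = 2·24 + 7·45 + 6·22 = 48 + 315 + 132 = 495 px.

495 px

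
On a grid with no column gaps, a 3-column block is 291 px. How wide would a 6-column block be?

291 / 3 = 97 px per column.
6-column span = 6·97 = 582 px.

582 px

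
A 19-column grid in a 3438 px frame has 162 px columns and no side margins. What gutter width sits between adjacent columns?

20 px

Columns use 3078 px, leaving 360 px across 18 gutters = 20 px each.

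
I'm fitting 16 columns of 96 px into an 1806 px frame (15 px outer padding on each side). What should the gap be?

Inside the margins: 1806 − 30 = 1776 px.
16·96 + 15g = 1776 → 15g = 240 → g = 16 px.

16 px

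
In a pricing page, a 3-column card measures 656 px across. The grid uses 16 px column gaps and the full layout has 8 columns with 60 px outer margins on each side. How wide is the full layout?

1896 px

3 columns + 2 column gaps: 3c + 2·16 = 656.
3c = 656 − 32 = 624, so c = 208 px.
Total width: 2·60 + 8·208 + 7·16 = 1896 px.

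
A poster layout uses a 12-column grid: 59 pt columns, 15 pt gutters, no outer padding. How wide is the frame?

873 pt

Frame = 12·59 + 11·15 = 708 + 165 = 873 pt.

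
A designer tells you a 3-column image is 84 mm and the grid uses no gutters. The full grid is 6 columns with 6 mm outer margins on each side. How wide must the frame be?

180 mm

3c = 84 → c = 28 mm.
Total width: 2·6 + 6·28 = 180 mm.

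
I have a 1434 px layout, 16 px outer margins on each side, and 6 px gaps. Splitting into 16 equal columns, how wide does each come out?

82 px

Subtract both margins: 1434 − 2·16 = 1402 px.
16c + 15·6 = 1402 → 16c = 1312 → c = 82 px.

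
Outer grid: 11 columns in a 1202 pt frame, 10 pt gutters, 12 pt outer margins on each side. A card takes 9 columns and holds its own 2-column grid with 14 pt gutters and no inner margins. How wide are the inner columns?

Subtract both margins: 1202 − 2·12 = 1178 pt.
11c + 10·10 = 1178 → 11c = 1078 → c = 98 pt.
Span of 9: 9·98 + 8·10 = 882 + 80 = 962 pt.
Subtracting 1 gutter of 14 leaves 948 for 2 columns, so d = 474 pt.

474 pt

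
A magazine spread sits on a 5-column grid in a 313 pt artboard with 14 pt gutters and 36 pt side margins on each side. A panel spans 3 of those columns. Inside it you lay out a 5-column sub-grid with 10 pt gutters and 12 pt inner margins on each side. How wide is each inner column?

Subtract both margins: 313 − 2·36 = 241 pt.
5c + 4·14 = 241 → 5c = 185 → c = 37 pt.
3 columns plus 2 gutters: 111 + 28 = 139 pt.
Inner content = 139 − 2·12 = 115 pt.
5 columns + 4 gutters: 5d + 4·10 = 115.
5d = 115 − 40 = 75, so d = 15 pt.

15 pt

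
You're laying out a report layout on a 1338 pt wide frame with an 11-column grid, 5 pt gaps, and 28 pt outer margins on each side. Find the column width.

112 pt

Inside the margins: 1338 − 56 = 1282 pt.
11c + 10·5 = 1282 → 11c = 1232 → c = 112 pt.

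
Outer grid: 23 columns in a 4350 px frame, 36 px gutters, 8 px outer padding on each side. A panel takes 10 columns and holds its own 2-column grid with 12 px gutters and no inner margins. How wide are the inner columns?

926 px

Take off 16 px of margins, leaving 4334 px.
23 columns + 22 gutters: 23c + 22·36 = 4334.
23c = 4334 − 792 = 3542, so c = 154 px.
Span of 10: 10·154 + 9·36 = 1540 + 324 = 1864 px.
2 columns + 1 gutter: 2d + 1·12 = 1864.
2d = 1864 − 12 = 1852, so d = 926 px.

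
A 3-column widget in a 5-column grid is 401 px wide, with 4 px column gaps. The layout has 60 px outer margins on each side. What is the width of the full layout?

791 px

3 columns + 2 column gaps: 3c + 2·4 = 401.
3c = 401 − 8 = 393, so c = 131 px.
Layout = 2·60 + 5·131 + 4·4 = 120 + 655 + 16 = 791 px.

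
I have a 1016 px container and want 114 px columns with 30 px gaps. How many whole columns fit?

7 columns

k columns need k·114 + (k−1)·30 = k·144 − 30.
k·144 − 30 ≤ 1016 → k ≤ 1046 / 144 ≈ 7.26, so k = 7.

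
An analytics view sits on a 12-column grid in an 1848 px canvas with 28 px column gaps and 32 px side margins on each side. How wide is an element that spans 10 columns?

Content width = 1848 − 2·32 = 1784 px.
12c + 11·28 = 1784 → 12c = 1476 → c = 123 px.
10 columns plus 9 column gaps: 1230 + 252 = 1482 px.

1482 px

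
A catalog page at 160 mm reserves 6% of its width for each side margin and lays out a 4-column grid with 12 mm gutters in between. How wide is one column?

Margins: 6% × 160 = 9.6 mm each, so content = 160 − 19.2 = 140.8 mm.
140.8 − 3·12 = 104.8; ÷4 gives c = 26.2 mm.

26.2 mm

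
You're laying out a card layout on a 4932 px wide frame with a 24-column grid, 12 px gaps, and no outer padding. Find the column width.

194 px

Subtracting 23 gaps of 12 leaves 4656 for 24 columns, so c = 194 px.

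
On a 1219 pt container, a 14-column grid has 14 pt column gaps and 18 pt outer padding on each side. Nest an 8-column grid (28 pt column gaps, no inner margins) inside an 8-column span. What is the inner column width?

Take off 36 pt of margins, leaving 1183 pt.
Subtracting 13 column gaps of 14 leaves 1001 for 14 columns, so c = 71.5 pt.
8 columns plus 7 column gaps: 572 + 98 = 670 pt.
670 − 7·28 = 474; ÷8 gives d = 59.25 pt.

59.25 pt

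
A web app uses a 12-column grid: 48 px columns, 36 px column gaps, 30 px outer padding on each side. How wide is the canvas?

Canvas = 2·30 + 12·48 + 11·36 = 60 + 576 + 396 = 1032 px.

1032 px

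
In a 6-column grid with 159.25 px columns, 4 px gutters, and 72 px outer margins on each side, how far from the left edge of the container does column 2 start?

235.25 px

Each column+gutter stride is 163.25 px; 1 of them past the 72 px margin is 72 + 163.25 = 235.25 px.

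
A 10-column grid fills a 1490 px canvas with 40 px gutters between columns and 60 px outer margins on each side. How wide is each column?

101 px

Subtract both margins: 1490 − 2·60 = 1370 px.
1370 − 9·40 = 1010; ÷10 gives c = 101 px.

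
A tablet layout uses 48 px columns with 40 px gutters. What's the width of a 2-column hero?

2-column span = 2·48 + 1·40 = 136 px.

136 px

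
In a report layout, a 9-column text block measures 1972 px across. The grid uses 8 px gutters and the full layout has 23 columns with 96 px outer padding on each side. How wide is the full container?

5244 px

1972 − 8·8 = 1908; ÷9 gives c = 212 px.
Adding margins, columns and gutters: 192 + 4876 + 176 = 5244 px.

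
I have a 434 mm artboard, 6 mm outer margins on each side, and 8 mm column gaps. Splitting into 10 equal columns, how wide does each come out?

Inside the margins: 434 − 12 = 422 mm.
10 columns + 9 column gaps: 10c + 9·8 = 422.
10c = 422 − 72 = 350, so c = 35 mm.

35 mm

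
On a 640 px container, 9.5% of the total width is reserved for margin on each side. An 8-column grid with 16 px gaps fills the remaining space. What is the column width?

50.8 px

Margins: 9.5% × 640 = 60.8 px each, so content = 640 − 121.6 = 518.4 px.
8 columns + 7 gaps: 8c + 7·16 = 518.4.
8c = 518.4 − 112 = 406.4, so c = 50.8 px.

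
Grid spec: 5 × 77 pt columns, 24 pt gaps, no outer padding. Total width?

Total width: 5·77 + 4·24 = 481 pt.

481 pt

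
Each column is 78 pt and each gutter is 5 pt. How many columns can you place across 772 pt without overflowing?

Each extra column adds 78 + 5 = 83 pt.
(772 + 5) / 83 = 9.36, so 9 columns fit.

9 columns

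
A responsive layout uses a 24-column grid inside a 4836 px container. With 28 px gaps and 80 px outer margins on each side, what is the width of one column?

168 px

Subtract both margins: 4836 − 2·80 = 4676 px.
24c + 23·28 = 4676 → 24c = 4032 → c = 168 px.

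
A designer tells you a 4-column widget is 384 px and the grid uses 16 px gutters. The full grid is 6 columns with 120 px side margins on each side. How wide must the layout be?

824 px

4c + 3·16 = 384 → 4c = 336 → c = 84 px.
Adding margins, columns and gutters: 240 + 504 + 80 = 824 px.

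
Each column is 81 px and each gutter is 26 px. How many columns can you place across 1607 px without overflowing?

k columns need k·81 + (k−1)·26 = k·107 − 26.
k·107 − 26 ≤ 1607 → k ≤ 1633 / 107 ≈ 15.26, so k = 15.

15 columns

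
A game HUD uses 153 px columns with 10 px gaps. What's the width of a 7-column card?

Span of 7: 7·153 + 6·10 = 1071 + 60 = 1131 px.

1131 px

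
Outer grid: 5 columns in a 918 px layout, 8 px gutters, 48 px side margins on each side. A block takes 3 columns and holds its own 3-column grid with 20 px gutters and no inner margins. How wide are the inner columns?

150 px

Outer content = 918 − 2·48 = 822 px.
5c + 4·8 = 822 → 5c = 790 → c = 158 px.
3-column span = 3·158 + 2·8 = 490 px.
Subtracting 2 gutters of 20 leaves 450 for 3 columns, so d = 150 px.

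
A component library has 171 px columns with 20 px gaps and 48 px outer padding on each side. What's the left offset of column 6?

Each column+gutter stride is 191 px; 5 of them past the 48 px margin is 48 + 955 = 1003 px.

1003 px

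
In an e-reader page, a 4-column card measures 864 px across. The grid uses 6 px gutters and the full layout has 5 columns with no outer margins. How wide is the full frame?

1081.5 px

4 columns + 3 gutters: 4c + 3·6 = 864.
4c = 864 − 18 = 846, so c = 211.5 px.
Frame = 5·211.5 + 4·6 = 1057.5 + 24 = 1081.5 px.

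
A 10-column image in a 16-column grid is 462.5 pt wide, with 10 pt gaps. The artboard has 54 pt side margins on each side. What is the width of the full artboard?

462.5 − 9·10 = 372.5; ÷10 gives c = 37.25 pt.
Total width: 2·54 + 16·37.25 + 15·10 = 854 pt.

854 pt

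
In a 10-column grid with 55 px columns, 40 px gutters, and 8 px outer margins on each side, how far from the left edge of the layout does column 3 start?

198 px

Each column+gutter stride is 95 px; 2 of them past the 8 px margin is 8 + 190 = 198 px.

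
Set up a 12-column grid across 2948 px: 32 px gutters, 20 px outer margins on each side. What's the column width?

213 px

Subtract both margins: 2948 − 2·20 = 2908 px.
Subtracting 11 gutters of 32 leaves 2556 for 12 columns, so c = 213 px.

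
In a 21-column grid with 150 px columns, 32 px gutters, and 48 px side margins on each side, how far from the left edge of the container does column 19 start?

3324 px

Each column+gutter stride is 182 px; 18 of them past the 48 px margin is 48 + 3276 = 3324 px.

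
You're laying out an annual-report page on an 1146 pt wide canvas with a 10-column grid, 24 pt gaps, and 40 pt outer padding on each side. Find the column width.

85 pt

Subtract both margins: 1146 − 2·40 = 1066 pt.
Subtracting 9 gaps of 24 leaves 850 for 10 columns, so c = 85 pt.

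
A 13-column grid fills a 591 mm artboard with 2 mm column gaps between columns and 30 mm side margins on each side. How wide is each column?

39 mm

Inside the margins: 591 − 60 = 531 mm.
Subtracting 12 column gaps of 2 leaves 507 for 13 columns, so c = 39 mm.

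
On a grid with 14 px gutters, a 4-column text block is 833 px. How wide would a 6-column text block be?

833 − 3·14 = 791; ÷4 gives c = 197.75 px.
6 columns plus 5 gutters: 1186.5 + 70 = 1256.5 px.

1256.5 px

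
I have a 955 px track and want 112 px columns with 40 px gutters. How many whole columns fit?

6 columns

k columns need k·112 + (k−1)·40 = k·152 − 40.
k·152 − 40 ≤ 955 → k ≤ 995 / 152 ≈ 6.55, so k = 6.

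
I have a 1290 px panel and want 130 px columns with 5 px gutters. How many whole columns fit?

9 columns

Each extra column adds 130 + 5 = 135 px.
(1290 + 5) / 135 = 9.59, so 9 columns fit.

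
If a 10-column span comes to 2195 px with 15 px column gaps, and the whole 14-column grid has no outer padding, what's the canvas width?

10 columns + 9 column gaps: 10c + 9·15 = 2195.
10c = 2195 − 135 = 2060, so c = 206 px.
Total width: 14·206 + 13·15 = 3079 px.

3079 px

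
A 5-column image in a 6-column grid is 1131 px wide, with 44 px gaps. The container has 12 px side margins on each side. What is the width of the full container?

1390 px

5c + 4·44 = 1131 → 5c = 955 → c = 191 px.
Total width: 2·12 + 6·191 + 5·44 = 1390 px.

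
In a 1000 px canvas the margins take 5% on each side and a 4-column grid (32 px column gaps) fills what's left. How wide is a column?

1000 × (1 − 2·5%) = 1000 × 90% = 900 px for the columns.
900 − 3·32 = 804; ÷4 gives c = 201 px.

201 px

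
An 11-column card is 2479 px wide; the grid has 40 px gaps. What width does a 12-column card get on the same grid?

2708 px

Subtracting 10 gaps of 40 leaves 2079 for 11 columns, so c = 189 px.
12-column span = 12·189 + 11·40 = 2708 px.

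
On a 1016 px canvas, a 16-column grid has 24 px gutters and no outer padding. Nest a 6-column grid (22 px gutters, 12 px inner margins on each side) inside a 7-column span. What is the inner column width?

49.5 px

16 columns + 15 gutters: 16c + 15·24 = 1016.
16c = 1016 − 360 = 656, so c = 41 px.
Span of 7: 7·41 + 6·24 = 287 + 144 = 431 px.
Inner content = 431 − 2·12 = 407 px.
6d + 5·22 = 407 → 6d = 297 → d = 49.5 px.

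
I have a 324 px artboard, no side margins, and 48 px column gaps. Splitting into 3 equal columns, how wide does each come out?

3c + 2·48 = 324 → 3c = 228 → c = 76 px.

76 px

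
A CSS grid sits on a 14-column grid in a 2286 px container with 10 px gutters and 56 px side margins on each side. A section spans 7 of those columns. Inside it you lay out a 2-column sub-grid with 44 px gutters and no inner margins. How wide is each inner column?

Take off 112 px of margins, leaving 2174 px.
Subtracting 13 gutters of 10 leaves 2044 for 14 columns, so c = 146 px.
7-column span = 7·146 + 6·10 = 1082 px.
2 columns + 1 gutter: 2d + 1·44 = 1082.
2d = 1082 − 44 = 1038, so d = 519 px.

519 px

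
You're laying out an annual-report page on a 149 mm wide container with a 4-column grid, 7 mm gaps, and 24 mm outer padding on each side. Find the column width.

20 mm

Inside the margins: 149 − 48 = 101 mm.
101 − 3·7 = 80; ÷4 gives c = 20 mm.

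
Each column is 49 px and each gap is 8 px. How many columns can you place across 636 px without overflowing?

Each extra column adds 49 + 8 = 57 px.
(636 + 8) / 57 = 11.30, so 11 columns fit.

11 columns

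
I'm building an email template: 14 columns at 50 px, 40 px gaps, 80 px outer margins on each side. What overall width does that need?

1380 px

Total width: 2·80 + 14·50 + 13·40 = 1380 px.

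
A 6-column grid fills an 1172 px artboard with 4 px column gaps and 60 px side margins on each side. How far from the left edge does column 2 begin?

Content = 1172 − 2·60 = 1052 px.
1052 − 5·4 = 1032; ÷6 gives c = 172 px.
Before column 2: the margin + 1 column + 1 column gap.
Offset = 60 + 1·(172 + 4) = 60 + 176 = 236 px.

236 px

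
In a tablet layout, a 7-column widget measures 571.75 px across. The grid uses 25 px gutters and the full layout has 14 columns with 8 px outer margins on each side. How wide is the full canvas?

1184.5 px

Subtracting 6 gutters of 25 leaves 421.75 for 7 columns, so c = 60.25 px.
Canvas = 2·8 + 14·60.25 + 13·25 = 16 + 843.5 + 325 = 1184.5 px.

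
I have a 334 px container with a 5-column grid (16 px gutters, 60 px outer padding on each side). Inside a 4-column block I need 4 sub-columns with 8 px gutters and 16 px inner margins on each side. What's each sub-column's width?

28 px

Take off 120 px of margins, leaving 214 px.
214 − 4·16 = 150; ÷5 gives c = 30 px.
4 columns plus 3 gutters: 120 + 48 = 168 px.
Inner content = 168 − 2·16 = 136 px.
Subtracting 3 gutters of 8 leaves 112 for 4 columns, so d = 28 px.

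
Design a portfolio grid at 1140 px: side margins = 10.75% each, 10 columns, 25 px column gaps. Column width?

66.99 px

Margins: 10.75% × 1140 = 122.55 px each, so content = 1140 − 245.1 = 894.9 px.
894.9 − 9·25 = 669.9; ÷10 gives c = 66.99 px.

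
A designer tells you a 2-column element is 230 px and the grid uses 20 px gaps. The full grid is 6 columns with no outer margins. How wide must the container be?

730 px

230 − 1·20 = 210; ÷2 gives c = 105 px.
Total width: 6·105 + 5·20 = 730 px.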